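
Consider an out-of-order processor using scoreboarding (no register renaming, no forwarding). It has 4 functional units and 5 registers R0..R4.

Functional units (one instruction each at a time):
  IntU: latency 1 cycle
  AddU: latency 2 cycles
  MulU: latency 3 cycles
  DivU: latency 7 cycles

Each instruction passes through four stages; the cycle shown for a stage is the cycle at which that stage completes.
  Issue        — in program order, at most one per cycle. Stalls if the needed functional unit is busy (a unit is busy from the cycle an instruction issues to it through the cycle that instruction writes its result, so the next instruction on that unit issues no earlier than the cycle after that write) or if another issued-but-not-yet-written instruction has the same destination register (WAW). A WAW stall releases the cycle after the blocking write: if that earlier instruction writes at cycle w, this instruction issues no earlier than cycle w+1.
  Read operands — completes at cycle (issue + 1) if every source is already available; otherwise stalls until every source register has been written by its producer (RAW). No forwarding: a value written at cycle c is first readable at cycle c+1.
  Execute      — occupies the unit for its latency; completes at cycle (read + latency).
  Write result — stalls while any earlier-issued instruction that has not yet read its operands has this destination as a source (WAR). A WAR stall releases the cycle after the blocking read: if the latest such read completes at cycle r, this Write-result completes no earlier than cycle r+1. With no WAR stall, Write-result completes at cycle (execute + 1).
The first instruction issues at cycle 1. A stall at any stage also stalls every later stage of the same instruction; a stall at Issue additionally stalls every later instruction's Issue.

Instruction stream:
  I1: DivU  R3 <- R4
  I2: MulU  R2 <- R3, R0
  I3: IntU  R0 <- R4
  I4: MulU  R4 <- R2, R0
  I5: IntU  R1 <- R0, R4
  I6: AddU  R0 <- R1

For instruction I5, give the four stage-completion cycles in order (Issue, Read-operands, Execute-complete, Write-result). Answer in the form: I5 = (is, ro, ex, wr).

I5 = (17, 22, 23, 24)

I1 -> (1, 2, 9, 10)
I2 -> (2, 11, 14, 15)  // RAW R3: wait I1 write@10
I3 -> (3, 4, 5, 12)  // WAR R0: wait I2 read@11
I4 -> (16, 17, 20, 21)  // struct: MulU busy until I2 writes@15
I5 -> (17, 22, 23, 24)  // RAW R4: wait I4 write@21
I6 -> (18, 25, 27, 28)  // RAW R1: wait I5 write@24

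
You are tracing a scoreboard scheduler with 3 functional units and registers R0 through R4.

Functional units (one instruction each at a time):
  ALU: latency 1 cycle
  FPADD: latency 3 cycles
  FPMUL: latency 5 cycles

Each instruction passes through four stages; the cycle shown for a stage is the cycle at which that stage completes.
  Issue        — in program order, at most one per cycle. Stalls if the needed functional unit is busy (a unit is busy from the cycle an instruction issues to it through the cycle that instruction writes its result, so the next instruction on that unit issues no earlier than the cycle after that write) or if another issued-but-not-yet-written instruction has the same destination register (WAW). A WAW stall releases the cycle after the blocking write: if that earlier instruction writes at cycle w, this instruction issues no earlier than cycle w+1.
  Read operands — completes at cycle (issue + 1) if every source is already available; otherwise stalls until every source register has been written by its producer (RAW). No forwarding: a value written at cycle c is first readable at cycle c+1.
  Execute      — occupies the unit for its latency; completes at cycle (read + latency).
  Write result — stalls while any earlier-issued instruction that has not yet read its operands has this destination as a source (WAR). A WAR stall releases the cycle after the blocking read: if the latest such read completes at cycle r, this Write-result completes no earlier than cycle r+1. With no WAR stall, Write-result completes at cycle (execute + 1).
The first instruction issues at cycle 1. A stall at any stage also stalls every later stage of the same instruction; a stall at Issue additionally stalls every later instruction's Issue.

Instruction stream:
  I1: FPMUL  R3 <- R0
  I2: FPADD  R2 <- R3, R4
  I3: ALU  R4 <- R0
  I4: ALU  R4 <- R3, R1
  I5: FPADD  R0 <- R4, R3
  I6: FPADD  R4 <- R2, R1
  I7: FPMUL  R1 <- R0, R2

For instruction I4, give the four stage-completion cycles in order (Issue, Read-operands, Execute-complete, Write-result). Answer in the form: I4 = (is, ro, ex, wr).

1) issue 1, read 2, done 7, write 8
2) issue 2, read 9, done 12, write 13  <RAW R3: wait I1 write@8>
3) issue 3, read 4, done 5, write 10  <WAR R4: wait I2 read@9>
4) issue 11, read 12, done 13, write 14  <struct: ALU busy until I3 writes@10>
5) issue 14, read 15, done 18, write 19  <struct: FPADD busy until I2 writes@13>
6) issue 20, read 21, done 24, write 25  <struct: FPADD busy until I5 writes@19>
7) issue 21, read 22, done 27, write 28

I4 = (11, 12, 13, 14)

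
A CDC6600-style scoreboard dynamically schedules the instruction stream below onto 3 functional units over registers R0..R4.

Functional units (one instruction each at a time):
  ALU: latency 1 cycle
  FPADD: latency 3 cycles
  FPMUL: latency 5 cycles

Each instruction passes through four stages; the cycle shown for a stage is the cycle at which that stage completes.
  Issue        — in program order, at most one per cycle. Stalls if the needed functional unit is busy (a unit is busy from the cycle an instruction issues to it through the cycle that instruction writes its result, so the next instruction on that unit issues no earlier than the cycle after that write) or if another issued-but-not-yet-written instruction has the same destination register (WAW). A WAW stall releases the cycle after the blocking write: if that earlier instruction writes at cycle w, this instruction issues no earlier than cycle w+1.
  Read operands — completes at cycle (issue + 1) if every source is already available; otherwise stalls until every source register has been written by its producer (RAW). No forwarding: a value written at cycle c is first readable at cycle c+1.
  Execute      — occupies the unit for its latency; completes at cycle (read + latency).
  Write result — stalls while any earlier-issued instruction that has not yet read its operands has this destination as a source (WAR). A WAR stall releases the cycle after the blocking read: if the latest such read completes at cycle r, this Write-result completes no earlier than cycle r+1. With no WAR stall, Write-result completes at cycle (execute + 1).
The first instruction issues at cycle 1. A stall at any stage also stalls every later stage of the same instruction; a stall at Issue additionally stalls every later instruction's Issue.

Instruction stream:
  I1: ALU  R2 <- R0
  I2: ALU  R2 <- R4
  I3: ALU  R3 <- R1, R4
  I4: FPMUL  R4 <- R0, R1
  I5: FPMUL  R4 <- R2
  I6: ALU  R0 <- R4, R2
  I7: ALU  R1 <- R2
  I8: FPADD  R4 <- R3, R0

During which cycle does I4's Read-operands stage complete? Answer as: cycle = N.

c1: I1 issues→ALU
c2: I1 reads
c3: I1 exec-done
c4: I1 writes R2
c5: I2 issues→ALU
c6: I2 reads
c7: I2 exec-done
c8: I2 writes R2
c9: I3 issues→ALU
c10: I3 reads; I4 issues→FPMUL
c11: I3 exec-done; I4 reads
c12: I3 writes R3
c16: I4 exec-done
c17: I4 writes R4
c18: I5 issues→FPMUL
c19: I5 reads; I6 issues→ALU
c24: I5 exec-done
c25: I5 writes R4
c26: I6 reads
c27: I6 exec-done
c28: I6 writes R0
c29: I7 issues→ALU
c30: I7 reads; I8 issues→FPADD
c31: I7 exec-done; I8 reads
c32: I7 writes R1
c34: I8 exec-done
c35: I8 writes R4

cycle = 11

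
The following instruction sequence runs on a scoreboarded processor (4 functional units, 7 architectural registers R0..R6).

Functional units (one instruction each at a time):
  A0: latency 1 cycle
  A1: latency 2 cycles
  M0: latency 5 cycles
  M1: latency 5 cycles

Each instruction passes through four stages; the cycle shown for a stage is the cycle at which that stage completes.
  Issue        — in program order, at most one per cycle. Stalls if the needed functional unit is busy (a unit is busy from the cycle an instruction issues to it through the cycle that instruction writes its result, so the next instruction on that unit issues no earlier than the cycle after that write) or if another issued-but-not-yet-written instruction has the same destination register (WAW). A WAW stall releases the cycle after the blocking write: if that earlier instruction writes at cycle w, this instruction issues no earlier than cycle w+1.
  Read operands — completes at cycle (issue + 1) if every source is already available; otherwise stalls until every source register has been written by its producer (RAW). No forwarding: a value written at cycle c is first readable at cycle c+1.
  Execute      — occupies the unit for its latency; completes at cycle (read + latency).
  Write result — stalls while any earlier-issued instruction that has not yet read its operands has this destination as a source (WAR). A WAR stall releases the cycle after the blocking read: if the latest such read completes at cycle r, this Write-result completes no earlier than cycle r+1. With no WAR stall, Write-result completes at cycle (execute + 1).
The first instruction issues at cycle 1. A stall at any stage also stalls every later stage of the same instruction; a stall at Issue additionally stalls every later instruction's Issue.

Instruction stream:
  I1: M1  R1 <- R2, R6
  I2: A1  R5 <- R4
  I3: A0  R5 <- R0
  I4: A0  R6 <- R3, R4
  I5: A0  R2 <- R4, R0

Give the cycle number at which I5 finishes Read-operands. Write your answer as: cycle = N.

cycle = 16

t=1  I1 dispatched to M1
t=2  I1 operands ready, I2 dispatched to A1
t=3  I2 operands ready
t=5  I2 complete
t=6  R5←I2
t=7  I1 complete, I3 dispatched to A0
t=8  R1←I1, I3 operands ready
t=9  I3 complete
t=10  R5←I3
t=11  I4 dispatched to A0
t=12  I4 operands ready
t=13  I4 complete
t=14  R6←I4
t=15  I5 dispatched to A0
t=16  I5 operands ready
t=17  I5 complete
t=18  R2←I5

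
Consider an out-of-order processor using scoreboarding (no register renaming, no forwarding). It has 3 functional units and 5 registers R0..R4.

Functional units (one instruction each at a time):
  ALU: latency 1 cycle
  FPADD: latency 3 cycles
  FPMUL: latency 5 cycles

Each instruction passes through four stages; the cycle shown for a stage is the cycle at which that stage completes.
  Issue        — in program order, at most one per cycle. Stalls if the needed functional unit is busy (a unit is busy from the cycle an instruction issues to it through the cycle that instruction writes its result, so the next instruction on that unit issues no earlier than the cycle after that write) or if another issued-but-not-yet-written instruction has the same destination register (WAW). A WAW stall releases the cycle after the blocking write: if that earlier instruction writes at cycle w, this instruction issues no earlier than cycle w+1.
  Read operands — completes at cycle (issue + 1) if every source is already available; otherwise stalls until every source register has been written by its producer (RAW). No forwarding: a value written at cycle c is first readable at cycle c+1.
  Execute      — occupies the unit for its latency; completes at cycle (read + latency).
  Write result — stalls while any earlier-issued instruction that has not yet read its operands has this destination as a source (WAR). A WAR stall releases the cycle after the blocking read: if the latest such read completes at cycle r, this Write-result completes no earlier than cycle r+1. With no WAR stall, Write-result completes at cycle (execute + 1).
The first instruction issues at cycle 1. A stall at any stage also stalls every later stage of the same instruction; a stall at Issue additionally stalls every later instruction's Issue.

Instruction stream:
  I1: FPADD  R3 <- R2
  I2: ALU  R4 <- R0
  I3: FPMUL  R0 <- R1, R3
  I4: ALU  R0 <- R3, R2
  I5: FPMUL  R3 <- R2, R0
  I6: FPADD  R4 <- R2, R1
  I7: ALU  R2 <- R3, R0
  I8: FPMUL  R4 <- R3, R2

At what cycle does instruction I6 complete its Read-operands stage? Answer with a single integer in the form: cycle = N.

cycle = 17

t=1  I1→FPADD
t=2  I1 RO · I2→ALU
t=3  I2 RO · I3→FPMUL
t=4  I2 EX
t=5  I1 EX · I2 WR R4
t=6  I1 WR R3
t=7  I3 RO
t=12  I3 EX
t=13  I3 WR R0
t=14  I4→ALU
t=15  I4 RO · I5→FPMUL
t=16  I4 EX · I6→FPADD
t=17  I4 WR R0 · I6 RO
t=18  I5 RO · I7→ALU
t=20  I6 EX
t=21  I6 WR R4
t=23  I5 EX
t=24  I5 WR R3
t=25  I7 RO · I8→FPMUL
t=26  I7 EX
t=27  I7 WR R2
t=28  I8 RO
t=33  I8 EX
t=34  I8 WR R4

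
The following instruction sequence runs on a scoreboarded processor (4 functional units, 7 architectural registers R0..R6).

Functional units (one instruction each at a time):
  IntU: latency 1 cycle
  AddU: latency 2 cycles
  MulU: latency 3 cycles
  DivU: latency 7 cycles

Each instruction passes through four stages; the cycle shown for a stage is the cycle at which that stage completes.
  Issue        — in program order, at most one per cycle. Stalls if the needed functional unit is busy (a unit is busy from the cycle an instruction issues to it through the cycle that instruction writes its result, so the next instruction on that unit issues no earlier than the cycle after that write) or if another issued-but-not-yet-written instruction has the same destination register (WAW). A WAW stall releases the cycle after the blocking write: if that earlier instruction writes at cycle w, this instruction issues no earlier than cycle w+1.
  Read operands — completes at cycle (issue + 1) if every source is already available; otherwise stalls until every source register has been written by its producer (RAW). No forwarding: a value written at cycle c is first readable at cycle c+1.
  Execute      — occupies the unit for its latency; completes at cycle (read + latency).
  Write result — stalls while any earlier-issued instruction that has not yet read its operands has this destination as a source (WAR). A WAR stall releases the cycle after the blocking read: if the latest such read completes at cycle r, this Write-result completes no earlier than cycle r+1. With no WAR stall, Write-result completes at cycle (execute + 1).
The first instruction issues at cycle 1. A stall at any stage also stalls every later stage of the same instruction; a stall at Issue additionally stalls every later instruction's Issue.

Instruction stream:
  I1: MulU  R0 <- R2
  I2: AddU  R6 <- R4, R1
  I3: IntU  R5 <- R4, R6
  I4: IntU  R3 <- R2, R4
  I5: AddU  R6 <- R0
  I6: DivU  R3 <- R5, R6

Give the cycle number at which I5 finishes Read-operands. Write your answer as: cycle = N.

cycle = 12

c1: I1 issues→MulU
c2: I1 reads, I2 issues→AddU
c3: I2 reads, I3 issues→IntU
c5: I1 exec-done, I2 exec-done
c6: I1 writes R0, I2 writes R6
c7: I3 reads
c8: I3 exec-done
c9: I3 writes R5
c10: I4 issues→IntU
c11: I4 reads, I5 issues→AddU
c12: I4 exec-done, I5 reads
c13: I4 writes R3
c14: I5 exec-done, I6 issues→DivU
c15: I5 writes R6
c16: I6 reads
c23: I6 exec-done
c24: I6 writes R3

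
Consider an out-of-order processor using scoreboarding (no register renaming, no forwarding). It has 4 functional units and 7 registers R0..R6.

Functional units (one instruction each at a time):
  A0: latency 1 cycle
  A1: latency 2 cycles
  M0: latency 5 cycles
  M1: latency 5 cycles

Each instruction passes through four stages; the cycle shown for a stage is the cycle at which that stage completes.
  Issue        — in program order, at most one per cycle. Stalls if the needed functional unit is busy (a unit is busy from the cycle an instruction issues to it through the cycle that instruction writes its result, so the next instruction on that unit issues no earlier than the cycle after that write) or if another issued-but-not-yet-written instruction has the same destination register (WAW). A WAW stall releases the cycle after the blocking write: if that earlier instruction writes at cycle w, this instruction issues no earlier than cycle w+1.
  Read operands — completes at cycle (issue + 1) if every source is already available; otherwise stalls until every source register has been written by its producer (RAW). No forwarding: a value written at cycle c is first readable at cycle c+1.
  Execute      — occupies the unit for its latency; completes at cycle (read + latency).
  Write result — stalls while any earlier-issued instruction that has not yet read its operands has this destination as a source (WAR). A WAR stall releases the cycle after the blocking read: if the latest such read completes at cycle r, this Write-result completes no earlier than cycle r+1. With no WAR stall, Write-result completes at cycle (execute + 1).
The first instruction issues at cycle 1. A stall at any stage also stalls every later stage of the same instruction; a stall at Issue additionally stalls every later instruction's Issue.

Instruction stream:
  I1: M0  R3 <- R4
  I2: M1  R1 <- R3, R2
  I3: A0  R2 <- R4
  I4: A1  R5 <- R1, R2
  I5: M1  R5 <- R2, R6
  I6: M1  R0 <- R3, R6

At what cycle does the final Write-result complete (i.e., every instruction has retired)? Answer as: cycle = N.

  I1 | 1 | 2 | 7 | 8
  I2 | 2 | 9 | 14 | 15   RAW R3: wait I1 write@8
  I3 | 3 | 4 | 5 | 10   WAR R2: wait I2 read@9
  I4 | 4 | 16 | 18 | 19   RAW R1: wait I2 write@15
  I5 | 20 | 21 | 26 | 27   WAW R5: wait I4 write@19
  I6 | 28 | 29 | 34 | 35   struct: M1 busy until I5 writes@27

cycle = 35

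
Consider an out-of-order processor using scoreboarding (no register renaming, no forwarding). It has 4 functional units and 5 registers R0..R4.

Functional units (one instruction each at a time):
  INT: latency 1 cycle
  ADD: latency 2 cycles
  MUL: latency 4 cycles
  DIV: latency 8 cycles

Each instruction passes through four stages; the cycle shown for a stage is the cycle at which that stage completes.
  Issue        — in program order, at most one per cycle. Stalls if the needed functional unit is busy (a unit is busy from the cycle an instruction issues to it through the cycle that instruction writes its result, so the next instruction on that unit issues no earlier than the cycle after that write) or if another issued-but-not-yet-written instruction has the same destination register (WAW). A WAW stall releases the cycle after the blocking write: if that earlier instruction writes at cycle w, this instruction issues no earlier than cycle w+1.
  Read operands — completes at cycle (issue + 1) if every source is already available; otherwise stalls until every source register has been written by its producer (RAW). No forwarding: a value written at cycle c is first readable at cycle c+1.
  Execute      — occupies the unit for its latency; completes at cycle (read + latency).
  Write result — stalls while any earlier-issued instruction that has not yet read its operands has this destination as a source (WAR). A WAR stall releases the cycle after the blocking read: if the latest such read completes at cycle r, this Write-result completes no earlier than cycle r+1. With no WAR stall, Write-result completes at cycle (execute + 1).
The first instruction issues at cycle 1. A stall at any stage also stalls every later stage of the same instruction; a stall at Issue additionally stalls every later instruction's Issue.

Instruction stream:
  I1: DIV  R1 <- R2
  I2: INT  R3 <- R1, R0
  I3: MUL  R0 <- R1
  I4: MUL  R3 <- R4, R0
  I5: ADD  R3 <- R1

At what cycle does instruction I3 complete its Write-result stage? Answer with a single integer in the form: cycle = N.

cycle = 17

I1  is:1  ro:2  ex:10  wr:11
I2  is:2  ro:12  ex:13  wr:14  — RAW R1: wait I1 write@11
I3  is:3  ro:12  ex:16  wr:17  — RAW R1: wait I1 write@11
I4  is:18  ro:19  ex:23  wr:24  — struct: MUL busy until I3 writes@17
I5  is:25  ro:26  ex:28  wr:29  — WAW R3: wait I4 write@24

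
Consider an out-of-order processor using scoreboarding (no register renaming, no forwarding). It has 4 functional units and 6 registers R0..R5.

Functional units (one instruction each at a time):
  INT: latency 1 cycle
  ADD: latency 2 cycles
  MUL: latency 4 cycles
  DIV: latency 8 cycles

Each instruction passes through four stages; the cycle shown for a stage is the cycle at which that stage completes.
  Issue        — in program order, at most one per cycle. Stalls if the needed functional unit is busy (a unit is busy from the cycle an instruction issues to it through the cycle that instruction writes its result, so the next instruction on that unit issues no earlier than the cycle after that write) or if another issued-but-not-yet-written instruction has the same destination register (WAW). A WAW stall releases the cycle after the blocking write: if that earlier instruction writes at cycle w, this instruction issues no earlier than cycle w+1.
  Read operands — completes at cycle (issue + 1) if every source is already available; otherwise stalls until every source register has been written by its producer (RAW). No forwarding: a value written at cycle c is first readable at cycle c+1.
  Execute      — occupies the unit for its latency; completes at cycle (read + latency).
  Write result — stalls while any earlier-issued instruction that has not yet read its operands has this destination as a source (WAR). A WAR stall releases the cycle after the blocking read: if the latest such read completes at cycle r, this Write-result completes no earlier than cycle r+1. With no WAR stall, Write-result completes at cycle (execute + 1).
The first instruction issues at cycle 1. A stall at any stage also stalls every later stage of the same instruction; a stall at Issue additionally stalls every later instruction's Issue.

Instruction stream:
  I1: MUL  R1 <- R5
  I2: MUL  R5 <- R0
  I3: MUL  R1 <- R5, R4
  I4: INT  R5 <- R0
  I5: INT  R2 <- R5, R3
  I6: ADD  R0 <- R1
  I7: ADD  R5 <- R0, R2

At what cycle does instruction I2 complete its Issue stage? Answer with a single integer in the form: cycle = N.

cycle = 8

[1] I1 dispatched to MUL
[2] I1 operands ready
[6] I1 complete
[7] R1←I1
[8] I2 dispatched to MUL
[9] I2 operands ready
[13] I2 complete
[14] R5←I2
[15] I3 dispatched to MUL
[16] I3 operands ready · I4 dispatched to INT
[17] I4 operands ready
[18] I4 complete
[19] R5←I4
[20] I3 complete · I5 dispatched to INT
[21] R1←I3 · I5 operands ready · I6 dispatched to ADD
[22] I5 complete · I6 operands ready
[23] R2←I5
[24] I6 complete
[25] R0←I6
[26] I7 dispatched to ADD
[27] I7 operands ready
[29] I7 complete
[30] R5←I7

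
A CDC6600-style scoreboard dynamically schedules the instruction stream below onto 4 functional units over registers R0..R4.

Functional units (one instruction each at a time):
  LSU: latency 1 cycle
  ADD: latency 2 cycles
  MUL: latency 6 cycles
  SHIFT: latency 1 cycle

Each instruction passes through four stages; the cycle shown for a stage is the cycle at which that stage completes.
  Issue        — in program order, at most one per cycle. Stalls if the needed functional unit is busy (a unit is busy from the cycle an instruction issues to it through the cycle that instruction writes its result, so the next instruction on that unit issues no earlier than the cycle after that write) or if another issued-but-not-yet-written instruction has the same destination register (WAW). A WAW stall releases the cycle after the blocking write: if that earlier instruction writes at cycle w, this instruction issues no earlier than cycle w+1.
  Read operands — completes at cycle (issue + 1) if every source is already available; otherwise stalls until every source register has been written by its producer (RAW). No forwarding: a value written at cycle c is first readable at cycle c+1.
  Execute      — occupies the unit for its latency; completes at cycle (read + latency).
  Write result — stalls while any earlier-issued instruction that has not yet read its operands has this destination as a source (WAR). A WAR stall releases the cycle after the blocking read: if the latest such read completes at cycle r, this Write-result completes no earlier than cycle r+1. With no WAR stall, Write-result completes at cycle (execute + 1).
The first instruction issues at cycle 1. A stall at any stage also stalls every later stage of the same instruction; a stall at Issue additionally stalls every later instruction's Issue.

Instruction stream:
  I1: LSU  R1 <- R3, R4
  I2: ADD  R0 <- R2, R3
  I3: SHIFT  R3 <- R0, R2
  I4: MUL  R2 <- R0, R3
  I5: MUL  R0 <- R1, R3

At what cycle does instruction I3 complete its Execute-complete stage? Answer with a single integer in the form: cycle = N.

I1  is:1  ro:2  ex:3  wr:4
I2  is:2  ro:3  ex:5  wr:6
I3  is:3  ro:7  ex:8  wr:9  — RAW R0: wait I2 write@6
I4  is:4  ro:10  ex:16  wr:17  — RAW R3: wait I3 write@9
I5  is:18  ro:19  ex:25  wr:26  — struct: MUL busy until I4 writes@17

cycle = 8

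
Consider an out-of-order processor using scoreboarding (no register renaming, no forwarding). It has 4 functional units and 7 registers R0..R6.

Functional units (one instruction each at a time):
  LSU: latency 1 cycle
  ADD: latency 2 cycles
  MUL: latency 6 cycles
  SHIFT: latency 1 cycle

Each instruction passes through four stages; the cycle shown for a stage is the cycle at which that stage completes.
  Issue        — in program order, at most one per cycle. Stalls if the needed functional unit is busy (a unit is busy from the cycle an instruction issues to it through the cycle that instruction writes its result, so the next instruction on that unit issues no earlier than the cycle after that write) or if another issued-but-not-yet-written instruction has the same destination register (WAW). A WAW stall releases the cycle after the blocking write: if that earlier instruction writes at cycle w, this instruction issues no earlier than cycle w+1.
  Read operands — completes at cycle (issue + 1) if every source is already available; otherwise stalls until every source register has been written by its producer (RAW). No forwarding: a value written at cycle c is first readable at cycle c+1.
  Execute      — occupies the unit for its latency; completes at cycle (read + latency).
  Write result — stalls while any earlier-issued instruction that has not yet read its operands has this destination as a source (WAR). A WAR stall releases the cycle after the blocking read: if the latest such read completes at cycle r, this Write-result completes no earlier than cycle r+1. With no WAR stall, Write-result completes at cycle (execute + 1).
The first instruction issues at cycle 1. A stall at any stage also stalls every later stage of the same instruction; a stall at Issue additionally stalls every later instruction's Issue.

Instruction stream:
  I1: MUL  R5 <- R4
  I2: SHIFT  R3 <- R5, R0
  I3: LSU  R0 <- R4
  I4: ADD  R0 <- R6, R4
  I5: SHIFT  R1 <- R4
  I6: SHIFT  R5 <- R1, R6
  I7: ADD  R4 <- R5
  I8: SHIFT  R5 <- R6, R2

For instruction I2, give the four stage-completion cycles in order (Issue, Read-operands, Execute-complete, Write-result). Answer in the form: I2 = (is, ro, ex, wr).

I1: IS=1 RO=2 EX=8 WR=9
I2: IS=2 RO=10 EX=11 WR=12  [RAW R5: wait I1 write@9]
I3: IS=3 RO=4 EX=5 WR=11  [WAR R0: wait I2 read@10]
I4: IS=12 RO=13 EX=15 WR=16  [WAW R0: wait I3 write@11]
I5: IS=13 RO=14 EX=15 WR=16
I6: IS=17 RO=18 EX=19 WR=20  [struct: SHIFT busy until I5 writes@16]
I7: IS=18 RO=21 EX=23 WR=24  [RAW R5: wait I6 write@20]
I8: IS=21 RO=22 EX=23 WR=24  [struct: SHIFT busy until I6 writes@20]

I2 = (2, 10, 11, 12)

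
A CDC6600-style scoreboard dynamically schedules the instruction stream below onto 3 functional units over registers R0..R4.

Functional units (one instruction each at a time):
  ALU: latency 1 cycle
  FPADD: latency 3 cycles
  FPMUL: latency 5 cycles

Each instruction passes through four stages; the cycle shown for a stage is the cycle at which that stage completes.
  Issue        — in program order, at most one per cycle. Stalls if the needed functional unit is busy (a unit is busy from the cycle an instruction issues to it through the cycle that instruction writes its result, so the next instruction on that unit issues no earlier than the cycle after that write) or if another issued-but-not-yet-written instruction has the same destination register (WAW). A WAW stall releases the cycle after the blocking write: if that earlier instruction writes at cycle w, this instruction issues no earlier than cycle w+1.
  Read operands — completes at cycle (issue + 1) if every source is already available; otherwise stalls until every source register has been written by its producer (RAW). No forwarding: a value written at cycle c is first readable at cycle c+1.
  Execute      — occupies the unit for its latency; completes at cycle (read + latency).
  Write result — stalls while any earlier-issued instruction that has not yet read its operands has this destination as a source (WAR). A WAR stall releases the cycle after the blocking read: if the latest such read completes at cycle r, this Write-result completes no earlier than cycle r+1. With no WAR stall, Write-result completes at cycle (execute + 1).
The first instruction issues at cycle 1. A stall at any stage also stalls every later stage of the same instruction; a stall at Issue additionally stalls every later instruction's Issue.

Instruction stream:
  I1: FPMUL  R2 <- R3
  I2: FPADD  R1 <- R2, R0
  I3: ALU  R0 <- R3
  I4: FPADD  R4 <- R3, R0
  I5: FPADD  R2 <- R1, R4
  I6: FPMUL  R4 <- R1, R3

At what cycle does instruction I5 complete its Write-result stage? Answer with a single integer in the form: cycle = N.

1) issue 1, read 2, done 7, write 8
2) issue 2, read 9, done 12, write 13  <RAW R2: wait I1 write@8>
3) issue 3, read 4, done 5, write 10  <WAR R0: wait I2 read@9>
4) issue 14, read 15, done 18, write 19  <struct: FPADD busy until I2 writes@13>
5) issue 20, read 21, done 24, write 25  <struct: FPADD busy until I4 writes@19>
6) issue 21, read 22, done 27, write 28

cycle = 25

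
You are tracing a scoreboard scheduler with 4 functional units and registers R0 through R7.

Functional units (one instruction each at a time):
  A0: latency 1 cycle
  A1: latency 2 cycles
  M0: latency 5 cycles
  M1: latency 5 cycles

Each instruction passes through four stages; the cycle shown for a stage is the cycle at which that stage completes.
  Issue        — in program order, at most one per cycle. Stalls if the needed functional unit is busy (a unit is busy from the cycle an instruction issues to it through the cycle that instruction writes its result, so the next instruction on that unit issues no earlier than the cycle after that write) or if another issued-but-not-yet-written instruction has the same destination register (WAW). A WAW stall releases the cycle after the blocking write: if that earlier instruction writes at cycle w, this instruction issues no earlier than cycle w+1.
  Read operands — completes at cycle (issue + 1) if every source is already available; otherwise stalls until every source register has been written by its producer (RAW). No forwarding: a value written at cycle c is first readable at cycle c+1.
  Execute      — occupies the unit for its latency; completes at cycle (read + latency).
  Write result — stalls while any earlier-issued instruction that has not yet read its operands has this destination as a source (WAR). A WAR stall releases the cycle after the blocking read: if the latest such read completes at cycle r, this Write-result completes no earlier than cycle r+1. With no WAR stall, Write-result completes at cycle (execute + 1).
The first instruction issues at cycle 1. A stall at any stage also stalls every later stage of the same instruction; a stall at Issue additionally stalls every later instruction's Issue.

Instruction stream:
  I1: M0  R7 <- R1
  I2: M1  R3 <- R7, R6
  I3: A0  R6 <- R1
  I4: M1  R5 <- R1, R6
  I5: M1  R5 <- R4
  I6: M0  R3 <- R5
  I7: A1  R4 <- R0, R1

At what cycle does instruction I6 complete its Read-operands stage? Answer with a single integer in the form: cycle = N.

cycle = 32

c1: I1 issues→M0
c2: I1 reads · I2 issues→M1
c3: I3 issues→A0
c4: I3 reads
c5: I3 exec-done
c7: I1 exec-done
c8: I1 writes R7
c9: I2 reads
c10: I3 writes R6
c14: I2 exec-done
c15: I2 writes R3
c16: I4 issues→M1
c17: I4 reads
c22: I4 exec-done
c23: I4 writes R5
c24: I5 issues→M1
c25: I5 reads · I6 issues→M0
c26: I7 issues→A1
c27: I7 reads
c29: I7 exec-done
c30: I5 exec-done · I7 writes R4
c31: I5 writes R5
c32: I6 reads
c37: I6 exec-done
c38: I6 writes R3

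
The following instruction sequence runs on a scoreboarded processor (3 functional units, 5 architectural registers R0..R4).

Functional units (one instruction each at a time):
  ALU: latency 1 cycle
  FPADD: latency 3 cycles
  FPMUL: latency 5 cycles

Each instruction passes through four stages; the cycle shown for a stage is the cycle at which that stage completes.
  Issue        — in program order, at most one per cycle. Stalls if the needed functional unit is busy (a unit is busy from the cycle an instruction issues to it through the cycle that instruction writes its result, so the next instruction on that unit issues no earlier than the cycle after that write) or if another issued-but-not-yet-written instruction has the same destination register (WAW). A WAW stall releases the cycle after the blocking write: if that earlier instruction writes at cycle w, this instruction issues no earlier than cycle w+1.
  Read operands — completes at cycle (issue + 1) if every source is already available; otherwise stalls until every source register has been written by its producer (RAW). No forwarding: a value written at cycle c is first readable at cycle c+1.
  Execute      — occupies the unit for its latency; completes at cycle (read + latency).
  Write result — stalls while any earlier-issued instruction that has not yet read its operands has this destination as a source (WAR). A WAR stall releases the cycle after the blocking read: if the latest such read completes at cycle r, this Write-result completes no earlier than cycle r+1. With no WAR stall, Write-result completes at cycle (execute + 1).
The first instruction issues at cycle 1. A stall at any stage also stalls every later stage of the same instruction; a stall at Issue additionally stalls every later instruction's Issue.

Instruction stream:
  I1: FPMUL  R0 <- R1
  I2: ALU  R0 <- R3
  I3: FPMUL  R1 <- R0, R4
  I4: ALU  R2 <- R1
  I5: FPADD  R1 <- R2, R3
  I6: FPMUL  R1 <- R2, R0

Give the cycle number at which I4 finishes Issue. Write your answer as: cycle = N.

cycle = 13

[1] issue I1 (FPMUL)
[2] I1 read-ops
[7] I1 finished on FPMUL
[8] I1→R0
[9] issue I2 (ALU)
[10] I2 read-ops, issue I3 (FPMUL)
[11] I2 finished on ALU
[12] I2→R0
[13] I3 read-ops, issue I4 (ALU)
[18] I3 finished on FPMUL
[19] I3→R1
[20] I4 read-ops, issue I5 (FPADD)
[21] I4 finished on ALU
[22] I4→R2
[23] I5 read-ops
[26] I5 finished on FPADD
[27] I5→R1
[28] issue I6 (FPMUL)
[29] I6 read-ops
[34] I6 finished on FPMUL
[35] I6→R1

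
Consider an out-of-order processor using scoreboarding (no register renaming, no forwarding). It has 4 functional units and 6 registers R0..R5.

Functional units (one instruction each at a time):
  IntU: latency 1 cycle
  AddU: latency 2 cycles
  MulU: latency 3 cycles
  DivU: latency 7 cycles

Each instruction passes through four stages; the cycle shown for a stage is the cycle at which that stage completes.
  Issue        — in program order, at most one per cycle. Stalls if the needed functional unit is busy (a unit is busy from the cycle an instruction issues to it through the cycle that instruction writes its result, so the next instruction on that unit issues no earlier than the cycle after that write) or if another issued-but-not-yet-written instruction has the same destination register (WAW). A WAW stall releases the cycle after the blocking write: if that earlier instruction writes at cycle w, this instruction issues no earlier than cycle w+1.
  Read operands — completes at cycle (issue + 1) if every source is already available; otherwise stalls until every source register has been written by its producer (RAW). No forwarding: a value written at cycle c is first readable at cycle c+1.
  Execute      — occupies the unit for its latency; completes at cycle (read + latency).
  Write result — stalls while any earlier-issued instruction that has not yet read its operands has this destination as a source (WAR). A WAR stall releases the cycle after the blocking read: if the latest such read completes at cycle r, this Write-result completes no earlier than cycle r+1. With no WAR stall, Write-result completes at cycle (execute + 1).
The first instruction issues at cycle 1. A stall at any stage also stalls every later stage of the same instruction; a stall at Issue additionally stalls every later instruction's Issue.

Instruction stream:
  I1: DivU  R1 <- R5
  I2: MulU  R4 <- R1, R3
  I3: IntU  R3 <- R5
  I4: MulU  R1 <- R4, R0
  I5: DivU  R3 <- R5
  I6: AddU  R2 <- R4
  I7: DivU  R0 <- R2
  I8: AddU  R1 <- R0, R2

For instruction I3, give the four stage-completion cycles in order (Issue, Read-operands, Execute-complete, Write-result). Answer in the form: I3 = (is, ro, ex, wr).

[1] I1 issues→DivU
[2] I1 reads; I2 issues→MulU
[3] I3 issues→IntU
[4] I3 reads
[5] I3 exec-done
[9] I1 exec-done
[10] I1 writes R1
[11] I2 reads
[12] I3 writes R3
[14] I2 exec-done
[15] I2 writes R4
[16] I4 issues→MulU
[17] I4 reads; I5 issues→DivU
[18] I5 reads; I6 issues→AddU
[19] I6 reads
[20] I4 exec-done
[21] I4 writes R1; I6 exec-done
[22] I6 writes R2
[25] I5 exec-done
[26] I5 writes R3
[27] I7 issues→DivU
[28] I7 reads; I8 issues→AddU
[35] I7 exec-done
[36] I7 writes R0
[37] I8 reads
[39] I8 exec-done
[40] I8 writes R1

I3 = (3, 4, 5, 12)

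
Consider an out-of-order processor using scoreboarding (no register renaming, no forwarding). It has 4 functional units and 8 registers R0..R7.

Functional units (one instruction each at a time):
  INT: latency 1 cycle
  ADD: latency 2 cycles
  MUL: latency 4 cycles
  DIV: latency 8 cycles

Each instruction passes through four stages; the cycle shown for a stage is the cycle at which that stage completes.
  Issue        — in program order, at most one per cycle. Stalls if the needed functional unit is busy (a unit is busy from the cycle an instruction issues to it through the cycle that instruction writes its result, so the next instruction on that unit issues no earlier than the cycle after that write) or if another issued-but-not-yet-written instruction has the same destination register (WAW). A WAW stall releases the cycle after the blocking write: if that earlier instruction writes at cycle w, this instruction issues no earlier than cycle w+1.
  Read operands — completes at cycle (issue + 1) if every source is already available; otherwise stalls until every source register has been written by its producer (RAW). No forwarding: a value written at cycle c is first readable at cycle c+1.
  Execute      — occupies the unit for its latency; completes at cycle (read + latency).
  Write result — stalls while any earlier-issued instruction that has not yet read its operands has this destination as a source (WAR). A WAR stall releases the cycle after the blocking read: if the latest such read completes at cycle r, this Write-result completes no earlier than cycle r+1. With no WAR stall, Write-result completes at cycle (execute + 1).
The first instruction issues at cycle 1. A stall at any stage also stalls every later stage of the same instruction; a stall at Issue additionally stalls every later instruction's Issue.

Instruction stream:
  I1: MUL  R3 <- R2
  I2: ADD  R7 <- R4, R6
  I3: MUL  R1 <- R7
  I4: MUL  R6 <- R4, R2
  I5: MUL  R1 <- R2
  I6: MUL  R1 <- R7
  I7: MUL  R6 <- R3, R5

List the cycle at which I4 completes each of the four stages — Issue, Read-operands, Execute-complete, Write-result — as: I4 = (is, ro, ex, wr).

I4 = (15, 16, 20, 21)

t=1  I1→MUL
t=2  I1 RO, I2→ADD
t=3  I2 RO
t=5  I2 EX
t=6  I1 EX, I2 WR R7
t=7  I1 WR R3
t=8  I3→MUL
t=9  I3 RO
t=13  I3 EX
t=14  I3 WR R1
t=15  I4→MUL
t=16  I4 RO
t=20  I4 EX
t=21  I4 WR R6
t=22  I5→MUL
t=23  I5 RO
t=27  I5 EX
t=28  I5 WR R1
t=29  I6→MUL
t=30  I6 RO
t=34  I6 EX
t=35  I6 WR R1
t=36  I7→MUL
t=37  I7 RO
t=41  I7 EX
t=42  I7 WR R6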